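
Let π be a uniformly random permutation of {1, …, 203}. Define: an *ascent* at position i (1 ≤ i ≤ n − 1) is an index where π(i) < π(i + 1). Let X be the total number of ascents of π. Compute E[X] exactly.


Write X = Σ X_I over i = 1, …, 202, with X_I the indicator of one ascent.
There are 202 indicators.
For each fixed i, the pair (π(i), π(i+1)) is a uniformly random ordered pair of distinct values from {1, …, 203}; by symmetry P[π(i) < π(i+1)] = 1/2.
By linearity: E[X] = 202 · (1/2) = (203 − 1) · (1/2) = 101 ≈ 101.000.

E[X] = 101 = 101.000.


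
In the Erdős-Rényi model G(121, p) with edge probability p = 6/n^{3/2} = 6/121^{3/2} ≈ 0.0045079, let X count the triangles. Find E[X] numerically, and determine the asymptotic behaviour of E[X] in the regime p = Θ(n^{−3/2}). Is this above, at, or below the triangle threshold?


Number of potential triangles: C(121, 3) = 287980.
Each occurs with probability p³ ≈ (0.0045079)³ ≈ 9.1605086e-08.
By linearity: E[X] = C(121, 3)·p³ ≈ 287980 · 9.1605086e-08 ≈ 0.02638.
Since α = 3/2 > 1, p = c/n^{3/2} = o(1/n) is below the triangle threshold p ~ 1/n. Asymptotically E[X] ~ (c³/6)·n^{3(1−α)} = (6³/6)·n^{-1.5} → 0, so by Markov's inequality G has no triangles w.h.p.

E[X] ≈ 0.02638; in regime p = Θ(1/n^{3/2}) E[X] tends to 0 (below the triangle threshold p ~ 1/n).


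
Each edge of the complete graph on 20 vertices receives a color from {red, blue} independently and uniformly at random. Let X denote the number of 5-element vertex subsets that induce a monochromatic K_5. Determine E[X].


Let X = Σ_S X_S over the C(20, 5) = 15504 subsets S of size 5, where X_S = 1 if the K_5 on S is monochromatic.
For a fixed S, the K_5 on S has C(5, 2) = 10 edges. P[all 10 edges red] = (1/2)^10, and likewise for blue, so P[monochromatic] = 2·(1/2)^10 = 2^{1 − 10} = 1/512.
Summing: E[X] = C(20, 5) · 2^{1 − 10} = 15504 · 1/512 = 969/32.
Numerically: E[X] ≈ 30.281250.

E[X] = C(20,5)·2^(1−C(5,2)) = 969/32 ≈ 30.281250.


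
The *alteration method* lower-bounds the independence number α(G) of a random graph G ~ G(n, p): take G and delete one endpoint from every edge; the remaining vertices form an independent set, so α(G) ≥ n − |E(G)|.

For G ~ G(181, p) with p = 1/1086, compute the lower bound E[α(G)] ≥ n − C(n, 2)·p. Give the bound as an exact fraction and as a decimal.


E[|E(G)|] = C(181, 2)·p = 16290 · (1/1086) = 15.
E[α(G)] ≥ n − E[|E(G)|] = 181 − 15 = 166.
Numerically: ≈ 166.00000.
(This is only a lower bound; the true E[α(G)] may be larger.)

E[α(G)] ≥ 166 ≈ 166.00000.


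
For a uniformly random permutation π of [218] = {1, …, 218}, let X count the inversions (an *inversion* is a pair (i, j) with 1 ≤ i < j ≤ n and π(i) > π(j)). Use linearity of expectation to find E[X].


Write X = Σ X_I over the C(218, 2) = 23653 pairs i < j, with X_I the indicator of one inversion.
There are 23653 indicators.
For each fixed pair i < j, the values π(i) and π(j) are two distinct elements of {1, …, 218} in uniformly random order; by symmetry P[π(i) > π(j)] = 1/2.
By linearity: E[X] = 23653 · (1/2) = C(218, 2) · (1/2) = 23653/2 = 23653/2 ≈ 11826.500.

E[X] = 23653/2 = 11826.500.


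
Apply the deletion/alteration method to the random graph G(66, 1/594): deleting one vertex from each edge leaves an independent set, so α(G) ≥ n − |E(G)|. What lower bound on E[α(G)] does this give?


E[|E(G)|] = C(66, 2)·p = 2145 · (1/594) = 65/18.
E[α(G)] ≥ n − E[|E(G)|] = 66 − 65/18 = 1123/18.
Numerically: ≈ 62.38889.
(This is only a lower bound; the true E[α(G)] may be larger.)

E[α(G)] ≥ 1123/18 ≈ 62.38889.


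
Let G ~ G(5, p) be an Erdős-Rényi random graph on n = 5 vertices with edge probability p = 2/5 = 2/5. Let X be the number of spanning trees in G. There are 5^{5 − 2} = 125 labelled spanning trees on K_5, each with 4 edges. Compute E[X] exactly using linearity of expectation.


K_5 has 5^{5 − 2} = 125 labelled spanning trees.
For each such spanning tree H, let X_H = 1 if all 4 edges of H are present in G. Then P[X_H = 1] = p^{4} = (2/5)^{4} = 16/625.
By linearity of expectation: E[X] = Σ_H E[X_H] = 125 · p^{4} = 125 · 16/625 = 16/5.
Numerically: E[X] ≈ 3.2.

E[X] = 125 · (2/5)^{4} = 16/5 ≈ 3.2.


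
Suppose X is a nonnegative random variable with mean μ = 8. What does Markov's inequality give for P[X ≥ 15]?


μ = E[X] = 8, a = 15.
Markov: P[X ≥ 15] ≤ μ/a = (8)/15 = 8/15.
Numerically: ≈ 0.533333.
(Since a = 15 > μ = 8.000000, the bound 8/15 is < 1 and informative.)

P[X ≥ 15] ≤ 8/15 ≈ 0.533333.


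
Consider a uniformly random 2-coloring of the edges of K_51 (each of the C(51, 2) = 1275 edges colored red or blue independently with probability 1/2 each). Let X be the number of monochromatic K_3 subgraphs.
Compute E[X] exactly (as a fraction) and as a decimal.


Let X = Σ_S X_S over the C(51, 3) = 20825 subsets S of size 3, where X_S = 1 if the K_3 on S is monochromatic.
For a fixed S, the K_3 on S has C(3, 2) = 3 edges. P[all 3 edges red] = (1/2)^3, and likewise for blue, so P[monochromatic] = 2·(1/2)^3 = 2^{1 − 3} = 1/4.
By linearity of expectation: E[X] = C(51, 3) · 2^{1 − 3} = 20825 · 1/4 = 20825/4.
Numerically: E[X] ≈ 5206.25000.

E[X] = C(51,3)·2^(1−C(3,2)) = 20825/4 ≈ 5206.25000.


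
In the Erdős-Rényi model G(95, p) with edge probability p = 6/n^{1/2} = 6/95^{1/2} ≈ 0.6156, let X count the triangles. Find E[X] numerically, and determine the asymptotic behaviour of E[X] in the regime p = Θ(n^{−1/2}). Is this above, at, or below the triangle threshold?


Number of potential triangles: C(95, 3) = 138415.
Each occurs with probability p³ ≈ (0.6156)³ ≈ 2.332751e-01.
By linearity: E[X] = C(95, 3)·p³ ≈ 138415 · 2.332751e-01 ≈ 32288.7699.
Since α = 1/2 < 1, p = c/n^{1/2} ≫ 1/n is above the triangle threshold p ~ 1/n. Asymptotically E[X] ~ (c³/6)·n^{3(1−α)} = (6³/6)·n^{1.5} → ∞; triangles are abundant w.h.p.

E[X] ≈ 32288.7699; in regime p = Θ(1/n^{1/2}) E[X] diverges (above the triangle threshold p ~ 1/n).


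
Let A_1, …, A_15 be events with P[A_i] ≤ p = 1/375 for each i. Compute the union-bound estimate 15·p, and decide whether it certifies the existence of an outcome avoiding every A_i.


Union bound: P[∪_{i=1}^{15} A_i] ≤ Σ_i P[A_i] ≤ 15·p = 15·(1/375) = 1/25.
Numerically: 1/25 ≈ 0.0400000.
Is 1/25 < 1? YES.
Since P[∪ A_i] ≤ 1/25 < 1, the complement has P[∩ A_i^c] ≥ 1 − 1/25 = 24/25 > 0, so some outcome avoids every A_i.

15·p = 1/25 ≈ 0.0400000; existence CERTIFIED by the union bound.


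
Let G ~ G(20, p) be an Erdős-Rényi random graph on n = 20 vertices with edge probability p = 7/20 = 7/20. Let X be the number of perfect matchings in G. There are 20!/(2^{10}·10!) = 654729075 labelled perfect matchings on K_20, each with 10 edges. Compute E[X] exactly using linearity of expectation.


K_20 has 20!/(2^{10}·10!) = 654729075 labelled perfect matchings.
For each such perfect matching H, let X_H = 1 if all 10 edges of H are present in G. Then P[X_H = 1] = p^{10} = (7/20)^{10} = 282475249/10240000000000.
Summing the indicators: E[X] = Σ_H E[X_H] = 654729075 · p^{10} = 654729075 · 282475249/10240000000000 = 7397790339526587/409600000000.
Numerically: E[X] ≈ 18061.

E[X] = 654729075 · (7/20)^{10} = 7397790339526587/409600000000 ≈ 18061.


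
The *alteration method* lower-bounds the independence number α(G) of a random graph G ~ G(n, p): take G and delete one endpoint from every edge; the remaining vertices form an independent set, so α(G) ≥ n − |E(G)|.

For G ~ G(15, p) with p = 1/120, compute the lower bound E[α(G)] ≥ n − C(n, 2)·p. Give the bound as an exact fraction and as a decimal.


E[|E(G)|] = C(15, 2)·p = 105 · (1/120) = 7/8.
E[α(G)] ≥ n − E[|E(G)|] = 15 − 7/8 = 113/8.
Numerically: ≈ 14.125.
(This is only a lower bound; the true E[α(G)] may be larger.)

E[α(G)] ≥ 113/8 ≈ 14.125.


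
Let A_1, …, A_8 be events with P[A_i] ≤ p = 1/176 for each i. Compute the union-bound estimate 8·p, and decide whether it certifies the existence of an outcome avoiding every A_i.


Union bound: P[∪_{i=1}^{8} A_i] ≤ Σ_i P[A_i] ≤ 8·p = 8·(1/176) = 1/22.
Numerically: 1/22 ≈ 0.045455.
Is 1/22 < 1? YES.
Since P[∪ A_i] ≤ 1/22 < 1, the complement has P[∩ A_i^c] ≥ 1 − 1/22 = 21/22 > 0, so some outcome avoids every A_i.

8·p = 1/22 ≈ 0.045455; existence CERTIFIED by the union bound.


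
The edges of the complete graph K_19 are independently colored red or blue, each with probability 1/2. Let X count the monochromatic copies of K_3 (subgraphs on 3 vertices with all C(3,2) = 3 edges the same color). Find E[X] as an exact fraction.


Let X = Σ_S X_S over the C(19, 3) = 969 subsets S of size 3, where X_S = 1 if the K_3 on S is monochromatic.
For a fixed S, the K_3 on S has C(3, 2) = 3 edges. P[all 3 edges red] = (1/2)^3, and likewise for blue, so P[monochromatic] = 2·(1/2)^3 = 2^{1 − 3} = 1/4.
By linearity of expectation: E[X] = C(19, 3) · 2^{1 − 3} = 969 · 1/4 = 969/4.
Numerically: E[X] ≈ 242.250.

E[X] = C(19,3)·2^(1−C(3,2)) = 969/4 ≈ 242.250.


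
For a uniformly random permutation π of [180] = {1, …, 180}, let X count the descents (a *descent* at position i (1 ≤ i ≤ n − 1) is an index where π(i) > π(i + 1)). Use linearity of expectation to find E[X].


Write X = Σ X_I over i = 1, …, 179, with X_I the indicator of one descent.
There are 179 indicators.
For each fixed i, the pair (π(i), π(i+1)) is a uniformly random ordered pair of distinct values from {1, …, 180}; by symmetry P[π(i) > π(i+1)] = 1/2.
By linearity: E[X] = 179 · (1/2) = (180 − 1) · (1/2) = 179/2 ≈ 89.5000.

E[X] = 179/2 = 89.5000.


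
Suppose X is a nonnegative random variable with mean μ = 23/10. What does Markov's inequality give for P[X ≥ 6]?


μ = E[X] = 23/10, a = 6.
Markov: P[X ≥ 6] ≤ μ/a = (23/10)/6 = 23/60.
Numerically: ≈ 0.38333.
(Since a = 6 > μ = 2.30000, the bound 23/60 is < 1 and informative.)

P[X ≥ 6] ≤ 23/60 ≈ 0.38333.


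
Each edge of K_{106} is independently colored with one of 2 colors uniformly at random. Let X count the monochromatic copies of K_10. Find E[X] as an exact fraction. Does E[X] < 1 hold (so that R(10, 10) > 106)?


E[X] = C(106, 10) · 2^{1 − 45} = 31853506369685 · 2^{−44} = 31853506369685/17592186044416.
As a reduced fraction: E[X] = 31853506369685/17592186044416 ≈ 1.811.
Is E[X] < 1? NO.
Since E[X] ≥ 1, the first-moment bound is inconclusive at n = 106; it does NOT by itself certify R(10, 10) > 106.

E[X] = 31853506369685/17592186044416 ≈ 1.811; E[X] ≥ 1; first-moment method inconclusive here.


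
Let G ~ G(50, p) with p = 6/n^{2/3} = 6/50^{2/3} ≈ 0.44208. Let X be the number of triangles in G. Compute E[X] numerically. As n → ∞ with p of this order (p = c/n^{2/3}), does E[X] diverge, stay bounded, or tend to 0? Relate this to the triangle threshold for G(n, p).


Number of potential triangles: C(50, 3) = 19600.
Each occurs with probability p³ ≈ (0.44208)³ ≈ 8.6400000e-02.
By linearity: E[X] = C(50, 3)·p³ ≈ 19600 · 8.6400000e-02 ≈ 1693.44000.
Since α = 2/3 < 1, p = c/n^{2/3} ≫ 1/n is above the triangle threshold p ~ 1/n. Asymptotically E[X] ~ (c³/6)·n^{3(1−α)} = (6³/6)·n^{1} → ∞; triangles are abundant w.h.p.

E[X] ≈ 1693.44000; in regime p = Θ(1/n^{2/3}) E[X] diverges (above the triangle threshold p ~ 1/n).


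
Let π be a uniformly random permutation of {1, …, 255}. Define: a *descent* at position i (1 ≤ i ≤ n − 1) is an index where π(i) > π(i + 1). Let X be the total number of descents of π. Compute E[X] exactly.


Write X = Σ X_I over i = 1, …, 254, with X_I the indicator of one descent.
There are 254 indicators.
For each fixed i, the pair (π(i), π(i+1)) is a uniformly random ordered pair of distinct values from {1, …, 255}; by symmetry P[π(i) > π(i+1)] = 1/2.
By linearity: E[X] = 254 · (1/2) = (255 − 1) · (1/2) = 127 ≈ 127.00000.

E[X] = 127 = 127.00000.


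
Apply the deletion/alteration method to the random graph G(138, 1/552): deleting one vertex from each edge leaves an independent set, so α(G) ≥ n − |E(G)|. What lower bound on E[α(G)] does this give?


E[|E(G)|] = C(138, 2)·p = 9453 · (1/552) = 137/8.
E[α(G)] ≥ n − E[|E(G)|] = 138 − 137/8 = 967/8.
Numerically: ≈ 120.875000.
(This is only a lower bound; the true E[α(G)] may be larger.)

E[α(G)] ≥ 967/8 ≈ 120.875000.


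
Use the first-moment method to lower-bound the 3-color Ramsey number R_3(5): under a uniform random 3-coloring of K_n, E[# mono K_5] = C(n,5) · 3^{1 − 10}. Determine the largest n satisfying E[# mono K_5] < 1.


We need C(n, 5) · 3^{1 − 10} < 1, i.e. C(n, 5) < 3^{10 − 1} = 19683.
Check values of n near the boundary:
  n = 14: C(14, 5) = 2002; 2002 < 19683? YES
  n = 15: C(15, 5) = 3003; 3003 < 19683? YES
  n = 16: C(16, 5) = 4368; 4368 < 19683? YES
  n = 17: C(17, 5) = 6188; 6188 < 19683? YES
  n = 18: C(18, 5) = 8568; 8568 < 19683? YES
  n = 19: C(19, 5) = 11628; 11628 < 19683? YES
  n = 20: C(20, 5) = 15504; 15504 < 19683? YES
  n = 21: C(21, 5) = 20349; 20349 < 19683? NO
The largest n with C(n, 5) < 19683 is n = 20 (where E[X] = 5168/6561 ≈ 0.78768). Hence R_3(5) > 20, i.e. R_3(5) ≥ 21.

Largest n = 20; hence R_3(5) > 20.


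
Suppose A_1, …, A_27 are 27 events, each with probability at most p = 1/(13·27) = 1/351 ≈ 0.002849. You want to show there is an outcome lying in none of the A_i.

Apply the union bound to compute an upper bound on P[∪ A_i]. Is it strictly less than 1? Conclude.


Union bound: P[∪_{i=1}^{27} A_i] ≤ Σ_i P[A_i] ≤ 27·p = 27·(1/351) = 1/13.
Numerically: 1/13 ≈ 0.076923.
Is 1/13 < 1? YES.
Since P[∪ A_i] ≤ 1/13 < 1, the complement has P[∩ A_i^c] ≥ 1 − 1/13 = 12/13 > 0, so some outcome avoids every A_i.

27·p = 1/13 ≈ 0.076923; existence CERTIFIED by the union bound.


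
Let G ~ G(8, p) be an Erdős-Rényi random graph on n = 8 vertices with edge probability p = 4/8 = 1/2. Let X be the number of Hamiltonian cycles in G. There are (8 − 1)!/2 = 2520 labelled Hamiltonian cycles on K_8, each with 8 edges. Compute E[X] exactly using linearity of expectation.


K_8 has (8 − 1)!/2 = 2520 labelled Hamiltonian cycles.
For each such Hamiltonian cycle H, let X_H = 1 if all 8 edges of H are present in G. Then P[X_H = 1] = p^{8} = (1/2)^{8} = 1/256.
By linearity of expectation: E[X] = Σ_H E[X_H] = 2520 · p^{8} = 2520 · 1/256 = 315/32.
Numerically: E[X] ≈ 9.844.

E[X] = 2520 · (1/2)^{8} = 315/32 ≈ 9.844.


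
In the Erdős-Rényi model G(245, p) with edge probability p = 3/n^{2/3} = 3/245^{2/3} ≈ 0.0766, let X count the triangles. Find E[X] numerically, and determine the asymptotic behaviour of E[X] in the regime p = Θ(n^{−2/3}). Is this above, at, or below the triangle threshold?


Number of potential triangles: C(245, 3) = 2421090.
Each occurs with probability p³ ≈ (0.0766)³ ≈ 4.49813e-04.
By linearity: E[X] = C(245, 3)·p³ ≈ 2421090 · 4.49813e-04 ≈ 1089.037.
Since α = 2/3 < 1, p = c/n^{2/3} ≫ 1/n is above the triangle threshold p ~ 1/n. Asymptotically E[X] ~ (c³/6)·n^{3(1−α)} = (3³/6)·n^{1} → ∞; triangles are abundant w.h.p.

E[X] ≈ 1089.037; in regime p = Θ(1/n^{2/3}) E[X] diverges (above the triangle threshold p ~ 1/n).


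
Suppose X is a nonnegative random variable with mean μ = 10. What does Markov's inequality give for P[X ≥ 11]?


μ = E[X] = 10, a = 11.
Markov: P[X ≥ 11] ≤ μ/a = (10)/11 = 10/11.
Numerically: ≈ 0.90909.
(Since a = 11 > μ = 10.00000, the bound 10/11 is < 1 and informative.)

P[X ≥ 11] ≤ 10/11 ≈ 0.90909.


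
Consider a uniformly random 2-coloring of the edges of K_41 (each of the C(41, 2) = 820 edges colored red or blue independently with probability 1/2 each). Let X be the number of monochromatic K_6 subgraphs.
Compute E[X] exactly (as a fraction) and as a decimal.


Let X = Σ_S X_S over the C(41, 6) = 4496388 subsets S of size 6, where X_S = 1 if the K_6 on S is monochromatic.
For a fixed S, the K_6 on S has C(6, 2) = 15 edges. P[all 15 edges red] = (1/2)^15, and likewise for blue, so P[monochromatic] = 2·(1/2)^15 = 2^{1 − 15} = 1/16384.
Summing: E[X] = C(41, 6) · 2^{1 − 15} = 4496388 · 1/16384 = 1124097/4096.
Numerically: E[X] ≈ 274.43774.

E[X] = C(41,6)·2^(1−C(6,2)) = 1124097/4096 ≈ 274.43774.


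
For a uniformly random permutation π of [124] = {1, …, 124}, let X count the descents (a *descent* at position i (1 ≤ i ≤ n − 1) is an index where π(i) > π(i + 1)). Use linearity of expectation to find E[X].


Write X = Σ X_I over i = 1, …, 123, with X_I the indicator of one descent.
There are 123 indicators.
For each fixed i, the pair (π(i), π(i+1)) is a uniformly random ordered pair of distinct values from {1, …, 124}; by symmetry P[π(i) > π(i+1)] = 1/2.
By linearity: E[X] = 123 · (1/2) = (124 − 1) · (1/2) = 123/2 ≈ 61.5000.

E[X] = 123/2 = 61.5000.


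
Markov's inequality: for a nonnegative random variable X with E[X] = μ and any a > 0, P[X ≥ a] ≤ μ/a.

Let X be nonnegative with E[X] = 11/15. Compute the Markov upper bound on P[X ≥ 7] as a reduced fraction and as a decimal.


μ = E[X] = 11/15, a = 7.
Markov: P[X ≥ 7] ≤ μ/a = (11/15)/7 = 11/105.
Numerically: ≈ 0.105.
(Since a = 7 > μ = 0.733, the bound 11/105 is < 1 and informative.)

P[X ≥ 7] ≤ 11/105 ≈ 0.105.


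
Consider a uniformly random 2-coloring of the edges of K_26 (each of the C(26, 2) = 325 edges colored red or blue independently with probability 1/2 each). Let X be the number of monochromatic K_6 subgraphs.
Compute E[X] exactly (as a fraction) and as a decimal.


Let X = Σ_S X_S over the C(26, 6) = 230230 subsets S of size 6, where X_S = 1 if the K_6 on S is monochromatic.
For a fixed S, the K_6 on S has C(6, 2) = 15 edges. P[all 15 edges red] = (1/2)^15, and likewise for blue, so P[monochromatic] = 2·(1/2)^15 = 2^{1 − 15} = 1/16384.
By linearity of expectation: E[X] = C(26, 6) · 2^{1 − 15} = 230230 · 1/16384 = 115115/8192.
Numerically: E[X] ≈ 14.05212.

E[X] = C(26,6)·2^(1−C(6,2)) = 115115/8192 ≈ 14.05212.


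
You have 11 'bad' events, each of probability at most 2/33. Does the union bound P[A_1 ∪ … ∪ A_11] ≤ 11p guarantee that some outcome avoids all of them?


Union bound: P[∪_{i=1}^{11} A_i] ≤ Σ_i P[A_i] ≤ 11·p = 11·(2/33) = 2/3.
Numerically: 2/3 ≈ 0.667.
Is 2/3 < 1? YES.
Since P[∪ A_i] ≤ 2/3 < 1, the complement has P[∩ A_i^c] ≥ 1 − 2/3 = 1/3 > 0, so some outcome avoids every A_i.

11·p = 2/3 ≈ 0.667; existence CERTIFIED by the union bound.


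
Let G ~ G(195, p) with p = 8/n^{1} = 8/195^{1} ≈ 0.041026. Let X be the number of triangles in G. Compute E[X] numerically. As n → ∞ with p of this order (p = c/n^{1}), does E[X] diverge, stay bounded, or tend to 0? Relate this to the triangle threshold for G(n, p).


Number of potential triangles: C(195, 3) = 1216865.
Each occurs with probability p³ ≈ (0.041026)³ ≈ 6.9050389e-05.
By linearity: E[X] = C(195, 3)·p³ ≈ 1216865 · 6.9050389e-05 ≈ 84.02500.
Here α = 1, so p = 8/n is exactly at the triangle threshold p ~ 1/n. Asymptotically E[X] → c³/6 = 8³/6 = 256/3 ≈ 85.33333, a bounded constant. In this regime the triangle count is asymptotically Poisson(c³/6).

E[X] ≈ 84.02500; in regime p = Θ(1/n^{1}) E[X] stays bounded (at the triangle threshold p ~ 1/n).


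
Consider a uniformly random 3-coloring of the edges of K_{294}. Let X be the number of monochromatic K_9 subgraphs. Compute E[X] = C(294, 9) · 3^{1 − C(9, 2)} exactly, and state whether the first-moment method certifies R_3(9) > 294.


E[X] = C(294, 9) · 3^{1 − 36} = 39963546001186808 · 3^{−35} = 39963546001186808/50031545098999707.
As a reduced fraction: E[X] = 39963546001186808/50031545098999707 ≈ 0.7987670.
Is E[X] < 1? YES.
Since E[X] < 1, there exists a 3-coloring of K_{294} with no monochromatic K_9; hence R_3(9) > 294.

E[X] = 39963546001186808/50031545098999707 ≈ 0.7987670; E[X] < 1, so R_3(9) > 294.


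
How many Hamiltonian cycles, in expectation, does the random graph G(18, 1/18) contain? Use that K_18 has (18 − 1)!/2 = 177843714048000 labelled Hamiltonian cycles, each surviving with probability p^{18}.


K_18 has (18 − 1)!/2 = 177843714048000 labelled Hamiltonian cycles.
For each such Hamiltonian cycle H, let X_H = 1 if all 18 edges of H are present in G. Then P[X_H = 1] = p^{18} = (1/18)^{18} = 1/39346408075296537575424.
By linearity of expectation: E[X] = Σ_H E[X_H] = 177843714048000 · p^{18} = 177843714048000 · 1/39346408075296537575424 = 14889875/3294258113514384.
Numerically: E[X] ≈ 4.52e-09.

E[X] = 177843714048000 · (1/18)^{18} = 14889875/3294258113514384 ≈ 4.52e-09.


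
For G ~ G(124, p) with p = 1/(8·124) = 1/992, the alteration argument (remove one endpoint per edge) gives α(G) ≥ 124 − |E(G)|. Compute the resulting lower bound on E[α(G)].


E[|E(G)|] = C(124, 2)·p = 7626 · (1/992) = 123/16.
E[α(G)] ≥ n − E[|E(G)|] = 124 − 123/16 = 1861/16.
Numerically: ≈ 116.31250.
(This is only a lower bound; the true E[α(G)] may be larger.)

E[α(G)] ≥ 1861/16 ≈ 116.31250.


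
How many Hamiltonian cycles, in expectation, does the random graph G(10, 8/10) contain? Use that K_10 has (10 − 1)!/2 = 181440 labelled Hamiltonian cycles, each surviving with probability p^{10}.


K_10 has (10 − 1)!/2 = 181440 labelled Hamiltonian cycles.
For each such Hamiltonian cycle H, let X_H = 1 if all 10 edges of H are present in G. Then P[X_H = 1] = p^{10} = (4/5)^{10} = 1048576/9765625.
By linearity of expectation: E[X] = Σ_H E[X_H] = 181440 · p^{10} = 181440 · 1048576/9765625 = 38050725888/1953125.
Numerically: E[X] ≈ 19482.

E[X] = 181440 · (4/5)^{10} = 38050725888/1953125 ≈ 19482.


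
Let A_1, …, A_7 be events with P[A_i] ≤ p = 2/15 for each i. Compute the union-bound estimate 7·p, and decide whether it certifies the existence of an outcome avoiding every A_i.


Union bound: P[∪_{i=1}^{7} A_i] ≤ Σ_i P[A_i] ≤ 7·p = 7·(2/15) = 14/15.
Numerically: 14/15 ≈ 0.9333333.
Is 14/15 < 1? YES.
Since P[∪ A_i] ≤ 14/15 < 1, the complement has P[∩ A_i^c] ≥ 1 − 14/15 = 1/15 > 0, so some outcome avoids every A_i.

7·p = 14/15 ≈ 0.9333333; existence CERTIFIED by the union bound.


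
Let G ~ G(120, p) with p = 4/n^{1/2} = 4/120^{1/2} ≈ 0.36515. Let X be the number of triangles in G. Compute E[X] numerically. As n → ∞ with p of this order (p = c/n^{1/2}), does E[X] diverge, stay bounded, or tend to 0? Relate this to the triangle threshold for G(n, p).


Number of potential triangles: C(120, 3) = 280840.
Each occurs with probability p³ ≈ (0.36515)³ ≈ 4.8686450e-02.
By linearity: E[X] = C(120, 3)·p³ ≈ 280840 · 4.8686450e-02 ≈ 13673.10249.
Since α = 1/2 < 1, p = c/n^{1/2} ≫ 1/n is above the triangle threshold p ~ 1/n. Asymptotically E[X] ~ (c³/6)·n^{3(1−α)} = (4³/6)·n^{1.5} → ∞; triangles are abundant w.h.p.

E[X] ≈ 13673.10249; in regime p = Θ(1/n^{1/2}) E[X] diverges (above the triangle threshold p ~ 1/n).


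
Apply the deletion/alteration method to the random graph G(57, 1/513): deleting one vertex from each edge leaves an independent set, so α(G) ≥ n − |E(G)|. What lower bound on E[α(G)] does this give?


E[|E(G)|] = C(57, 2)·p = 1596 · (1/513) = 28/9.
E[α(G)] ≥ n − E[|E(G)|] = 57 − 28/9 = 485/9.
Numerically: ≈ 53.888889.
(This is only a lower bound; the true E[α(G)] may be larger.)

E[α(G)] ≥ 485/9 ≈ 53.888889.


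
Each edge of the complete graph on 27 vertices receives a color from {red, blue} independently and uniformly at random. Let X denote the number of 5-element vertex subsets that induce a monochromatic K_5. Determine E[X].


Let X = Σ_S X_S over the C(27, 5) = 80730 subsets S of size 5, where X_S = 1 if the K_5 on S is monochromatic.
For a fixed S, the K_5 on S has C(5, 2) = 10 edges. P[all 10 edges red] = (1/2)^10, and likewise for blue, so P[monochromatic] = 2·(1/2)^10 = 2^{1 − 10} = 1/512.
By linearity of expectation: E[X] = C(27, 5) · 2^{1 − 10} = 80730 · 1/512 = 40365/256.
Numerically: E[X] ≈ 157.675781.

E[X] = C(27,5)·2^(1−C(5,2)) = 40365/256 ≈ 157.675781.


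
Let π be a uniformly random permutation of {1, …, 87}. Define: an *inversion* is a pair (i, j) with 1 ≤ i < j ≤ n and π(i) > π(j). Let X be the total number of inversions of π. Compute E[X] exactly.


Write X = Σ X_I over the C(87, 2) = 3741 pairs i < j, with X_I the indicator of one inversion.
There are 3741 indicators.
For each fixed pair i < j, the values π(i) and π(j) are two distinct elements of {1, …, 87} in uniformly random order; by symmetry P[π(i) > π(j)] = 1/2.
By linearity: E[X] = 3741 · (1/2) = C(87, 2) · (1/2) = 3741/2 = 3741/2 ≈ 1870.500.

E[X] = 3741/2 = 1870.500.


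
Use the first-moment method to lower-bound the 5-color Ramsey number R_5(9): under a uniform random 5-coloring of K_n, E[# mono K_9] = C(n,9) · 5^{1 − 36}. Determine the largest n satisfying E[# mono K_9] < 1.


We need C(n, 9) · 5^{1 − 36} < 1, i.e. C(n, 9) < 5^{36 − 1} = 2910383045673370361328125.
Check values of n near the boundary:
  n = 2170: C(2170, 9) = 2891746779868845075610510; 2891746779868845075610510 < 2910383045673370361328125? YES
  n = 2171: C(2171, 9) = 2903784578674959601827205; 2903784578674959601827205 < 2910383045673370361328125? YES
  n = 2172: C(2172, 9) = 2915866900084148060642020; 2915866900084148060642020 < 2910383045673370361328125? NO
The largest n with C(n, 9) < 2910383045673370361328125 is n = 2171 (where E[X] = 580756915734991920365441/582076609134674072265625 ≈ 0.9977328). Hence R_5(9) > 2171, i.e. R_5(9) ≥ 2172.

Largest n = 2171; hence R_5(9) > 2171.


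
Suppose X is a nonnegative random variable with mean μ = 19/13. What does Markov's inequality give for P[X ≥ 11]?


μ = E[X] = 19/13, a = 11.
Markov: P[X ≥ 11] ≤ μ/a = (19/13)/11 = 19/143.
Numerically: ≈ 0.133.
(Since a = 11 > μ = 1.462, the bound 19/143 is < 1 and informative.)

P[X ≥ 11] ≤ 19/143 ≈ 0.133.


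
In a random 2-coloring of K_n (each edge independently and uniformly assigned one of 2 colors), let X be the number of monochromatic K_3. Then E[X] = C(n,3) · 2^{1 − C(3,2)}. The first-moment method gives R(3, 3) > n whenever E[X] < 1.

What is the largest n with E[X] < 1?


We need C(n, 3) · 2^{1 − 3} < 1, i.e. C(n, 3) < 2^{3 − 1} = 4.
Check values of n near the boundary:
  n = 3: C(3, 3) = 1; 1 < 4? YES
  n = 4: C(4, 3) = 4; 4 < 4? NO
  n = 5: C(5, 3) = 10; 10 < 4? NO
The largest n with C(n, 3) < 4 is n = 3 (where E[X] = 1/4 ≈ 0.250). Hence R(3, 3) > 3, i.e. R(3, 3) ≥ 4.

Largest n = 3; hence R(3, 3) > 3.


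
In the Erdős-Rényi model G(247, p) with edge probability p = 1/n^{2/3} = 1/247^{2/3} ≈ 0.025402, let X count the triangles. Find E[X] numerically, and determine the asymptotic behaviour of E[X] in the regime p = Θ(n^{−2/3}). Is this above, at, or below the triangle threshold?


Number of potential triangles: C(247, 3) = 2481115.
Each occurs with probability p³ ≈ (0.025402)³ ≈ 1.6391024e-05.
By linearity: E[X] = C(247, 3)·p³ ≈ 2481115 · 1.6391024e-05 ≈ 40.66802.
Since α = 2/3 < 1, p = c/n^{2/3} ≫ 1/n is above the triangle threshold p ~ 1/n. Asymptotically E[X] ~ (c³/6)·n^{3(1−α)} = (1³/6)·n^{1} → ∞; triangles are abundant w.h.p.

E[X] ≈ 40.66802; in regime p = Θ(1/n^{2/3}) E[X] diverges (above the triangle threshold p ~ 1/n).


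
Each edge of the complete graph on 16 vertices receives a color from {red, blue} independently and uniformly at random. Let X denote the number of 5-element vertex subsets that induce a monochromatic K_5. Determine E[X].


Let X = Σ_S X_S over the C(16, 5) = 4368 subsets S of size 5, where X_S = 1 if the K_5 on S is monochromatic.
For a fixed S, the K_5 on S has C(5, 2) = 10 edges. P[all 10 edges red] = (1/2)^10, and likewise for blue, so P[monochromatic] = 2·(1/2)^10 = 2^{1 − 10} = 1/512.
By linearity of expectation: E[X] = C(16, 5) · 2^{1 − 10} = 4368 · 1/512 = 273/32.
Numerically: E[X] ≈ 8.531.

E[X] = C(16,5)·2^(1−C(5,2)) = 273/32 ≈ 8.531.


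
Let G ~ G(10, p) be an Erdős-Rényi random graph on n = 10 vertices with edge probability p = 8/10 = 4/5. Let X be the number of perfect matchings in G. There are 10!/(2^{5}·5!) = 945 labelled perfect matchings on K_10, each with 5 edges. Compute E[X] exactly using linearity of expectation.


K_10 has 10!/(2^{5}·5!) = 945 labelled perfect matchings.
For each such perfect matching H, let X_H = 1 if all 5 edges of H are present in G. Then P[X_H = 1] = p^{5} = (4/5)^{5} = 1024/3125.
By linearity: E[X] = Σ_H E[X_H] = 945 · p^{5} = 945 · 1024/3125 = 193536/625.
Numerically: E[X] ≈ 309.7.

E[X] = 945 · (4/5)^{5} = 193536/625 ≈ 309.7.


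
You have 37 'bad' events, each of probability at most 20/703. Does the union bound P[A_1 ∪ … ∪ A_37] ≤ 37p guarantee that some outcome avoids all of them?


Union bound: P[∪_{i=1}^{37} A_i] ≤ Σ_i P[A_i] ≤ 37·p = 37·(20/703) = 20/19.
Numerically: 20/19 ≈ 1.053.
Is 20/19 < 1? NO.
Since the bound 20/19 is ≥ 1, the union bound is uninformative here; it does NOT by itself certify existence.

37·p = 20/19 ≈ 1.053; existence NOT certified by the union bound.


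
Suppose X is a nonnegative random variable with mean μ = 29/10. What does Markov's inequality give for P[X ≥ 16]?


μ = E[X] = 29/10, a = 16.
Markov: P[X ≥ 16] ≤ μ/a = (29/10)/16 = 29/160.
Numerically: ≈ 0.1812.
(Since a = 16 > μ = 2.9000, the bound 29/160 is < 1 and informative.)

P[X ≥ 16] ≤ 29/160 ≈ 0.1812.


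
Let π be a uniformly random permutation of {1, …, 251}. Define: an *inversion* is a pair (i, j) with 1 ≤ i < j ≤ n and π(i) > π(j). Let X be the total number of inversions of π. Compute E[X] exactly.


Write X = Σ X_I over the C(251, 2) = 31375 pairs i < j, with X_I the indicator of one inversion.
There are 31375 indicators.
For each fixed pair i < j, the values π(i) and π(j) are two distinct elements of {1, …, 251} in uniformly random order; by symmetry P[π(i) > π(j)] = 1/2.
By linearity: E[X] = 31375 · (1/2) = C(251, 2) · (1/2) = 31375/2 = 31375/2 ≈ 15687.500000.

E[X] = 31375/2 = 15687.500000.


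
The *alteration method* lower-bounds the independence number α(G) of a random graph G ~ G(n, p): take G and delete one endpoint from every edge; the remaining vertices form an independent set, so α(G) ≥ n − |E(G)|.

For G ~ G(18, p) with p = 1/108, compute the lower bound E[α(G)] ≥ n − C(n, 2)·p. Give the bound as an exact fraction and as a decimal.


E[|E(G)|] = C(18, 2)·p = 153 · (1/108) = 17/12.
E[α(G)] ≥ n − E[|E(G)|] = 18 − 17/12 = 199/12.
Numerically: ≈ 16.58333.
(This is only a lower bound; the true E[α(G)] may be larger.)

E[α(G)] ≥ 199/12 ≈ 16.58333.


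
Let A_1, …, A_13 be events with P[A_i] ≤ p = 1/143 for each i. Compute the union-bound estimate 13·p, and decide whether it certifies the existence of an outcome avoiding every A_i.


Union bound: P[∪_{i=1}^{13} A_i] ≤ Σ_i P[A_i] ≤ 13·p = 13·(1/143) = 1/11.
Numerically: 1/11 ≈ 0.0909.
Is 1/11 < 1? YES.
Since P[∪ A_i] ≤ 1/11 < 1, the complement has P[∩ A_i^c] ≥ 1 − 1/11 = 10/11 > 0, so some outcome avoids every A_i.

13·p = 1/11 ≈ 0.0909; existence CERTIFIED by the union bound.


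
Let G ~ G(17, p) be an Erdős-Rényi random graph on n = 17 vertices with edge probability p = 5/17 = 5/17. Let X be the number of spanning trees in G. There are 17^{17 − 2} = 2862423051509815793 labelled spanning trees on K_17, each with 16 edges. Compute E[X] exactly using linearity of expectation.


K_17 has 17^{17 − 2} = 2862423051509815793 labelled spanning trees.
For each such spanning tree H, let X_H = 1 if all 16 edges of H are present in G. Then P[X_H = 1] = p^{16} = (5/17)^{16} = 152587890625/48661191875666868481.
By linearity: E[X] = Σ_H E[X_H] = 2862423051509815793 · p^{16} = 2862423051509815793 · 152587890625/48661191875666868481 = 152587890625/17.
Numerically: E[X] ≈ 8.976e+09.

E[X] = 2862423051509815793 · (5/17)^{16} = 152587890625/17 ≈ 8.976e+09.


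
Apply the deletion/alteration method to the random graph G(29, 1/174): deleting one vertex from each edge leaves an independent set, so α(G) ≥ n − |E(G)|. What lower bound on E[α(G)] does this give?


E[|E(G)|] = C(29, 2)·p = 406 · (1/174) = 7/3.
E[α(G)] ≥ n − E[|E(G)|] = 29 − 7/3 = 80/3.
Numerically: ≈ 26.6667.
(This is only a lower bound; the true E[α(G)] may be larger.)

E[α(G)] ≥ 80/3 ≈ 26.6667.


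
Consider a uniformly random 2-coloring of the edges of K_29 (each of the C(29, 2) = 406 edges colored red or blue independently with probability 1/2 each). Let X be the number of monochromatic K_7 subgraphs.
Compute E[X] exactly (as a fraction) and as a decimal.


Let X = Σ_S X_S over the C(29, 7) = 1560780 subsets S of size 7, where X_S = 1 if the K_7 on S is monochromatic.
For a fixed S, the K_7 on S has C(7, 2) = 21 edges. P[all 21 edges red] = (1/2)^21, and likewise for blue, so P[monochromatic] = 2·(1/2)^21 = 2^{1 − 21} = 1/1048576.
Summing: E[X] = C(29, 7) · 2^{1 − 21} = 1560780 · 1/1048576 = 390195/262144.
Numerically: E[X] ≈ 1.4885.

E[X] = C(29,7)·2^(1−C(7,2)) = 390195/262144 ≈ 1.4885.


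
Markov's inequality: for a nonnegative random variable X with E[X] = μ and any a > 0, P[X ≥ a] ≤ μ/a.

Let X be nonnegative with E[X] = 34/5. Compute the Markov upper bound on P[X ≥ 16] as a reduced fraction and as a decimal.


μ = E[X] = 34/5, a = 16.
Markov: P[X ≥ 16] ≤ μ/a = (34/5)/16 = 17/40.
Numerically: ≈ 0.425000.
(Since a = 16 > μ = 6.800000, the bound 17/40 is < 1 and informative.)

P[X ≥ 16] ≤ 17/40 ≈ 0.425000.


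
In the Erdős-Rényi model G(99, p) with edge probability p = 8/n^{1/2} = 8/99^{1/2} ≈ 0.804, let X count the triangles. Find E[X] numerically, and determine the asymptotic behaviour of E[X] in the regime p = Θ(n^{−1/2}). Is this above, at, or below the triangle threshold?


Number of potential triangles: C(99, 3) = 156849.
Each occurs with probability p³ ≈ (0.804)³ ≈ 5.197771e-01.
By linearity: E[X] = C(99, 3)·p³ ≈ 156849 · 5.197771e-01 ≈ 81526.5235.
Since α = 1/2 < 1, p = c/n^{1/2} ≫ 1/n is above the triangle threshold p ~ 1/n. Asymptotically E[X] ~ (c³/6)·n^{3(1−α)} = (8³/6)·n^{1.5} → ∞; triangles are abundant w.h.p.

E[X] ≈ 81526.5235; in regime p = Θ(1/n^{1/2}) E[X] diverges (above the triangle threshold p ~ 1/n).


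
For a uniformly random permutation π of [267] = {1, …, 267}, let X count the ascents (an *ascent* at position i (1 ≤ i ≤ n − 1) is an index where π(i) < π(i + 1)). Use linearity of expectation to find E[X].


Write X = Σ X_I over i = 1, …, 266, with X_I the indicator of one ascent.
There are 266 indicators.
For each fixed i, the pair (π(i), π(i+1)) is a uniformly random ordered pair of distinct values from {1, …, 267}; by symmetry P[π(i) < π(i+1)] = 1/2.
By linearity: E[X] = 266 · (1/2) = (267 − 1) · (1/2) = 133 ≈ 133.000000.

E[X] = 133 = 133.000000.


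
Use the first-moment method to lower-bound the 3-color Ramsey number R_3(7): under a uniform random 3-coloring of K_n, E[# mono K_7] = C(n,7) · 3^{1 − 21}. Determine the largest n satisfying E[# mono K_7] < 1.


We need C(n, 7) · 3^{1 − 21} < 1, i.e. C(n, 7) < 3^{21 − 1} = 3486784401.
Check values of n near the boundary:
  n = 78: C(78, 7) = 2641902120; 2641902120 < 3486784401? YES
  n = 79: C(79, 7) = 2898753715; 2898753715 < 3486784401? YES
  n = 80: C(80, 7) = 3176716400; 3176716400 < 3486784401? YES
  n = 81: C(81, 7) = 3477216600; 3477216600 < 3486784401? YES
  n = 82: C(82, 7) = 3801756816; 3801756816 < 3486784401? NO
The largest n with C(n, 7) < 3486784401 is n = 81 (where E[X] = 42928600/43046721 ≈ 0.997256). Hence R_3(7) > 81, i.e. R_3(7) ≥ 82.

Largest n = 81; hence R_3(7) > 81.


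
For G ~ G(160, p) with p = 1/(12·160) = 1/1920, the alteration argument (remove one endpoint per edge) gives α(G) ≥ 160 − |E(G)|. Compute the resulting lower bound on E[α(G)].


E[|E(G)|] = C(160, 2)·p = 12720 · (1/1920) = 53/8.
E[α(G)] ≥ n − E[|E(G)|] = 160 − 53/8 = 1227/8.
Numerically: ≈ 153.375.
(This is only a lower bound; the true E[α(G)] may be larger.)

E[α(G)] ≥ 1227/8 ≈ 153.375.


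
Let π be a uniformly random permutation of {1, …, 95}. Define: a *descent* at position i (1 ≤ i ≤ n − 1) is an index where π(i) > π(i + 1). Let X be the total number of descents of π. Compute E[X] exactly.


Write X = Σ X_I over i = 1, …, 94, with X_I the indicator of one descent.
There are 94 indicators.
For each fixed i, the pair (π(i), π(i+1)) is a uniformly random ordered pair of distinct values from {1, …, 95}; by symmetry P[π(i) > π(i+1)] = 1/2.
By linearity: E[X] = 94 · (1/2) = (95 − 1) · (1/2) = 47 ≈ 47.0000.

E[X] = 47 = 47.0000.


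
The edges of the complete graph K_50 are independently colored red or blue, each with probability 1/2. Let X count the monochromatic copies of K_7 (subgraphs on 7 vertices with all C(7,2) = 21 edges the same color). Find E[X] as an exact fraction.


Let X = Σ_S X_S over the C(50, 7) = 99884400 subsets S of size 7, where X_S = 1 if the K_7 on S is monochromatic.
For a fixed S, the K_7 on S has C(7, 2) = 21 edges. P[all 21 edges red] = (1/2)^21, and likewise for blue, so P[monochromatic] = 2·(1/2)^21 = 2^{1 − 21} = 1/1048576.
Summing: E[X] = C(50, 7) · 2^{1 − 21} = 99884400 · 1/1048576 = 6242775/65536.
Numerically: E[X] ≈ 95.25719.

E[X] = C(50,7)·2^(1−C(7,2)) = 6242775/65536 ≈ 95.25719.


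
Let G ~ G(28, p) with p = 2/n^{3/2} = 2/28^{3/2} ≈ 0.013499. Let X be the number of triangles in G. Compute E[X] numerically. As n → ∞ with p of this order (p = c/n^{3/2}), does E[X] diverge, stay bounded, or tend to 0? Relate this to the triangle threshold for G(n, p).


Number of potential triangles: C(28, 3) = 3276.
Each occurs with probability p³ ≈ (0.013499)³ ≈ 2.4596813e-06.
By linearity: E[X] = C(28, 3)·p³ ≈ 3276 · 2.4596813e-06 ≈ 0.00806.
Since α = 3/2 > 1, p = c/n^{3/2} = o(1/n) is below the triangle threshold p ~ 1/n. Asymptotically E[X] ~ (c³/6)·n^{3(1−α)} = (2³/6)·n^{-1.5} → 0, so by Markov's inequality G has no triangles w.h.p.

E[X] ≈ 0.00806; in regime p = Θ(1/n^{3/2}) E[X] tends to 0 (below the triangle threshold p ~ 1/n).


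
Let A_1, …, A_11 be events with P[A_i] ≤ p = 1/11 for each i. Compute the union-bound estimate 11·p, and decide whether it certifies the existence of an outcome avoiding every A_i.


Union bound: P[∪_{i=1}^{11} A_i] ≤ Σ_i P[A_i] ≤ 11·p = 11·(1/11) = 1.
Numerically: 1 ≈ 1.00000.
Is 1 < 1? NO.
Since the bound 1 is ≥ 1, the union bound is uninformative here; it does NOT by itself certify existence.

11·p = 1 ≈ 1.00000; existence NOT certified by the union bound.


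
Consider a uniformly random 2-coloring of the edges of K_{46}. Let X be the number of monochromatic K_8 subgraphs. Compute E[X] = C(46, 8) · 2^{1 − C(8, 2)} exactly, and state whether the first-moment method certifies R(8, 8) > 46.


E[X] = C(46, 8) · 2^{1 − 28} = 260932815 · 2^{−27} = 260932815/134217728.
As a reduced fraction: E[X] = 260932815/134217728 ≈ 1.9441.
Is E[X] < 1? NO.
Since E[X] ≥ 1, the first-moment bound is inconclusive at n = 46; it does NOT by itself certify R(8, 8) > 46.

E[X] = 260932815/134217728 ≈ 1.9441; E[X] ≥ 1; first-moment method inconclusive here.


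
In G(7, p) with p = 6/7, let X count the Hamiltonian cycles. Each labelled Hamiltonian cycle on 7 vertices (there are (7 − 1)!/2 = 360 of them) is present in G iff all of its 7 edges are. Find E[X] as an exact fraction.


K_7 has (7 − 1)!/2 = 360 labelled Hamiltonian cycles.
For each such Hamiltonian cycle H, let X_H = 1 if all 7 edges of H are present in G. Then P[X_H = 1] = p^{7} = (6/7)^{7} = 279936/823543.
By linearity: E[X] = Σ_H E[X_H] = 360 · p^{7} = 360 · 279936/823543 = 100776960/823543.
Numerically: E[X] ≈ 122.4.

E[X] = 360 · (6/7)^{7} = 100776960/823543 ≈ 122.4.
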